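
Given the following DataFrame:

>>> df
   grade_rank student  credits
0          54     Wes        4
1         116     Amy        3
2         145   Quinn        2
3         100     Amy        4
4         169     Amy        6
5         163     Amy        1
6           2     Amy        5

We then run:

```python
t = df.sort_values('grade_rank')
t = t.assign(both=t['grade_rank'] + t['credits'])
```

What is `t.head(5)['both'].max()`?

sort by grade_rank:
   grade_rank student  credits
6           2     Amy        5
0          54     Wes        4
3         100     Amy        4
1         116     Amy        3
2         145   Quinn        2
5         163     Amy        1
4         169     Amy        6
add column both = t['grade_rank'] + t['credits']:
   grade_rank student  credits  both
6           2     Amy        5     7
0          54     Wes        4    58
3         100     Amy        4   104
1         116     Amy        3   119
2         145   Quinn        2   147
5         163     Amy        1   164
4         169     Amy        6   175
take first 5 rows:
   grade_rank student  credits  both
6           2     Amy        5     7
0          54     Wes        4    58
3         100     Amy        4   104
1         116     Amy        3   119
2         145   Quinn        2   147
Hence 147.

147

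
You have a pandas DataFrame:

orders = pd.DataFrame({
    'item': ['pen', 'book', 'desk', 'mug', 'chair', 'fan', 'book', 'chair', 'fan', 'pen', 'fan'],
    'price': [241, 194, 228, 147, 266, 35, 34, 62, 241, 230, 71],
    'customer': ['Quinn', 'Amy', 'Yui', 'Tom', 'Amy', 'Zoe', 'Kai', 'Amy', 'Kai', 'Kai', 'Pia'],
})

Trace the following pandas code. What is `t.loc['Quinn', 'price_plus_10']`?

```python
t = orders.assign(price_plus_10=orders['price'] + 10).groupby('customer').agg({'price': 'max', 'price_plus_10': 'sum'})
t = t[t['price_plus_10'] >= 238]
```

add column price_plus_10 = orders['price'] + 10:
     item  price customer  price_plus_10
0     pen    241    Quinn            251
1    book    194      Amy            204
2    desk    228      Yui            238
3     mug    147      Tom            157
4   chair    266      Amy            276
5     fan     35      Zoe             45
6    book     34      Kai             44
7   chair     62      Amy             72
8     fan    241      Kai            251
9     pen    230      Kai            240
10    fan     71      Pia             81
group by customer: max(price), sum(price_plus_10):
          price  price_plus_10
customer                      
Amy         266            552
Kai         241            535
Pia          71             81
Quinn       241            251
Tom         147            157
Yui         228            238
Zoe          35             45
filter rows where price_plus_10 >= 238:
          price  price_plus_10
customer                      
Amy         266            552
Kai         241            535
Quinn       241            251
Yui         228            238

251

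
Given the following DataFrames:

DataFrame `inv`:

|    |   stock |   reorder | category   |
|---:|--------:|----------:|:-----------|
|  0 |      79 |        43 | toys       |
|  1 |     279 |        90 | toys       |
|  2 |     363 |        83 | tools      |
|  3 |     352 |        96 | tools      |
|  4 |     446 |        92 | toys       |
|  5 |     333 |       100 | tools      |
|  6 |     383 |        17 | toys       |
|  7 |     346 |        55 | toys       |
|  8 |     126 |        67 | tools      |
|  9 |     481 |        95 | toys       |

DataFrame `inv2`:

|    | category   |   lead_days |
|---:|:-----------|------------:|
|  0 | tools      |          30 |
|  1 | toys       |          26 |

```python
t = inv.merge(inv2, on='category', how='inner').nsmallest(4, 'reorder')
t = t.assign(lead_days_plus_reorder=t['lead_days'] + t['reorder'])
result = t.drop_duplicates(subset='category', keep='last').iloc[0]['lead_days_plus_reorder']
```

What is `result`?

81

merge on 'category' (how='inner') → 10 rows:
   stock  reorder category  lead_days
0     79       43     toys         26
1    279       90     toys         26
2    363       83    tools         30
3    352       96    tools         30
4    446       92     toys         26
5    333      100    tools         30
6    383       17     toys         26
7    346       55     toys         26
8    126       67    tools         30
9    481       95     toys         26
take 4 rows with smallest reorder:
   stock  reorder category  lead_days
6    383       17     toys         26
0     79       43     toys         26
7    346       55     toys         26
8    126       67    tools         30
add column lead_days_plus_reorder = t['lead_days'] + t['reorder']:
   stock  reorder category  lead_days  lead_days_plus_reorder
6    383       17     toys         26                      43
0     79       43     toys         26                      69
7    346       55     toys         26                      81
8    126       67    tools         30                      97
drop duplicate category (keep=last):
   stock  reorder category  lead_days  lead_days_plus_reorder
7    346       55     toys         26                      81
8    126       67    tools         30                      97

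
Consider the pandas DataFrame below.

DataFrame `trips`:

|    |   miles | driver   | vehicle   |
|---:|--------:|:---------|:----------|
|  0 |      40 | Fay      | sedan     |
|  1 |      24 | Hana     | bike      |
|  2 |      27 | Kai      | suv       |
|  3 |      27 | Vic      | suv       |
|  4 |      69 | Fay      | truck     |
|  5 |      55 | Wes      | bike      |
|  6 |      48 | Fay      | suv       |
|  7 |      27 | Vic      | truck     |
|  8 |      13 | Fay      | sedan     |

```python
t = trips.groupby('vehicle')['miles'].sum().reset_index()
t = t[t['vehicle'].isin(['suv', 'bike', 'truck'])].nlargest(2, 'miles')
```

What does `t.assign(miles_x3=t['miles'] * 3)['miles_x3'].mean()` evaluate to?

group by vehicle, sum of miles:
vehicle
bike      79
sedan     53
suv      102
truck     96
Name: miles, dtype: int64
reset_index():
  vehicle  miles
0    bike     79
1   sedan     53
2     suv    102
3   truck     96
filter rows where vehicle in ['suv', 'bike', 'truck']:
  vehicle  miles
0    bike     79
2     suv    102
3   truck     96
take 2 rows with largest miles:
  vehicle  miles
2     suv    102
3   truck     96
add column miles_x3 = t['miles'] * 3:
  vehicle  miles  miles_x3
2     suv    102       306
3   truck     96       288
So mean() = 297.0.

297.0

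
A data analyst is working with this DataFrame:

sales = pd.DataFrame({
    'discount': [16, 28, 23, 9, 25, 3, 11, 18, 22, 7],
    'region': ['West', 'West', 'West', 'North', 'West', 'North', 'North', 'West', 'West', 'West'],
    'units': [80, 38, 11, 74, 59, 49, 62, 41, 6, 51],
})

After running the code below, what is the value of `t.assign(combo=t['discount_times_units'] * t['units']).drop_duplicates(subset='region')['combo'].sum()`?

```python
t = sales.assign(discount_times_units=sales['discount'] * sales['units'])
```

add column discount_times_units = sales['discount'] * sales['units']:
   discount region  units  discount_times_units
0        16   West     80                  1280
1        28   West     38                  1064
2        23   West     11                   253
3         9  North     74                   666
4        25   West     59                  1475
5         3  North     49                   147
6        11  North     62                   682
7        18   West     41                   738
8        22   West      6                   132
9         7   West     51                   357
add column combo = t['discount_times_units'] * t['units']:
   discount region  units  discount_times_units   combo
0        16   West     80                  1280  102400
1        28   West     38                  1064   40432
2        23   West     11                   253    2783
3         9  North     74                   666   49284
4        25   West     59                  1475   87025
5         3  North     49                   147    7203
6        11  North     62                   682   42284
7        18   West     41                   738   30258
8        22   West      6                   132     792
9         7   West     51                   357   18207
drop duplicate region (keep=first):
   discount region  units  discount_times_units   combo
0        16   West     80                  1280  102400
3         9  North     74                   666   49284
Taking the sum of column 'combo' gives 151684.

151684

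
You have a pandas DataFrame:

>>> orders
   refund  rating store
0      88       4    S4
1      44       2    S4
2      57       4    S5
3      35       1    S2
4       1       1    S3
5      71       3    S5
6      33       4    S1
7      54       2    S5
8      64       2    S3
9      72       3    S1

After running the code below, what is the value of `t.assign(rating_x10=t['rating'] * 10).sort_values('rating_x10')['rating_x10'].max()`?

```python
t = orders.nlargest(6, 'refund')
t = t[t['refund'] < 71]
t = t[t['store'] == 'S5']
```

take 6 rows with largest refund:
   refund  rating store
0      88       4    S4
9      72       3    S1
5      71       3    S5
8      64       2    S3
2      57       4    S5
7      54       2    S5
filter rows where refund < 71:
   refund  rating store
8      64       2    S3
2      57       4    S5
7      54       2    S5
filter rows where store == 'S5':
   refund  rating store
2      57       4    S5
7      54       2    S5
add column rating_x10 = t['rating'] * 10:
   refund  rating store  rating_x10
2      57       4    S5          40
7      54       2    S5          20
sort by rating_x10:
   refund  rating store  rating_x10
7      54       2    S5          20
2      57       4    S5          40
Reading off the max of column 'rating_x10', we get 40.

40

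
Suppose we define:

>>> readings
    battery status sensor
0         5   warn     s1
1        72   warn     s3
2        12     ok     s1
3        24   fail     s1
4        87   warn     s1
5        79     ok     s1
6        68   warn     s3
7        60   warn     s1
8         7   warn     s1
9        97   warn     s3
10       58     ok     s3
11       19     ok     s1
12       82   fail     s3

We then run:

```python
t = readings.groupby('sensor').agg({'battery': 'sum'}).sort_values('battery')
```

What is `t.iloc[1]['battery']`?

group by sensor, sum of battery:
        battery
sensor         
s1          293
s3          377
sort by battery:
        battery
sensor         
s1          293
s3          377

377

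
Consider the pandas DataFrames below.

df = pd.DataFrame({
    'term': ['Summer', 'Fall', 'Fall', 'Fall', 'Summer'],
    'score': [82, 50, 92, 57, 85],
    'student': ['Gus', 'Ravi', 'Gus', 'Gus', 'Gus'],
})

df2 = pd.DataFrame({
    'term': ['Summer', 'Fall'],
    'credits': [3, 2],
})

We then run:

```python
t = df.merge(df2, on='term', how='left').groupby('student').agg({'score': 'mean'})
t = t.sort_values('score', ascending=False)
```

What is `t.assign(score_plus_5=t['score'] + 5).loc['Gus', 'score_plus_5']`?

84.0

merge on 'term' (how='left') → 5 rows:
     term  score student  credits
0  Summer     82     Gus        3
1    Fall     50    Ravi        2
2    Fall     92     Gus        2
3    Fall     57     Gus        2
4  Summer     85     Gus        3
group by student, mean of score:
         score
student       
Gus       79.0
Ravi      50.0
sort by score descending:
         score
student       
Gus       79.0
Ravi      50.0
add column score_plus_5 = t['score'] + 5:
         score  score_plus_5
student                     
Gus       79.0          84.0
Ravi      50.0          55.0
So loc['Gus', 'score_plus_5'] = 84.0.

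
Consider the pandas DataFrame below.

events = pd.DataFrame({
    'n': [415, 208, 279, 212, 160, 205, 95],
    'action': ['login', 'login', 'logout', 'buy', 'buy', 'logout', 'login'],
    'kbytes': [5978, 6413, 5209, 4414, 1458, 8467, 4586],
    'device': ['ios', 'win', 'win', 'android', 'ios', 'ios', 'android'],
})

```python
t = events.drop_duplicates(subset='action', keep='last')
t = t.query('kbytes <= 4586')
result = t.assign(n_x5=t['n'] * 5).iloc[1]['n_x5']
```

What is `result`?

475

drop duplicate action (keep=last):
     n  action  kbytes   device
4  160     buy    1458      ios
5  205  logout    8467      ios
6   95   login    4586  android
filter rows where kbytes <= 4586:
     n action  kbytes   device
4  160    buy    1458      ios
6   95  login    4586  android
add column n_x5 = t['n'] * 5:
     n action  kbytes   device  n_x5
4  160    buy    1458      ios   800
6   95  login    4586  android   475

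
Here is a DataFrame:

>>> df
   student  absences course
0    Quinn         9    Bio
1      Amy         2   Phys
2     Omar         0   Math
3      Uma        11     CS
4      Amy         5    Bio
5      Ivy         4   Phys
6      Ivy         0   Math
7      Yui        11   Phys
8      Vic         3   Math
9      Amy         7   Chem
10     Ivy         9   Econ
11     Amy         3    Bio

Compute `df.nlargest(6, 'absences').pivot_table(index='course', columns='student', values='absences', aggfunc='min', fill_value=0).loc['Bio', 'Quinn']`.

9

take 6 rows with largest absences:
   student  absences course
3      Uma        11     CS
7      Yui        11   Phys
0    Quinn         9    Bio
10     Ivy         9   Econ
9      Amy         7   Chem
4      Amy         5    Bio
pivot: rows=course, cols=student, min(absences):
student  Amy  Ivy  Quinn  Uma  Yui
course                            
Bio        5    0      9    0    0
CS         0    0      0   11    0
Chem       7    0      0    0    0
Econ       0    9      0    0    0
Phys       0    0      0    0   11
The value at row 'Bio', column 'Quinn' is 9.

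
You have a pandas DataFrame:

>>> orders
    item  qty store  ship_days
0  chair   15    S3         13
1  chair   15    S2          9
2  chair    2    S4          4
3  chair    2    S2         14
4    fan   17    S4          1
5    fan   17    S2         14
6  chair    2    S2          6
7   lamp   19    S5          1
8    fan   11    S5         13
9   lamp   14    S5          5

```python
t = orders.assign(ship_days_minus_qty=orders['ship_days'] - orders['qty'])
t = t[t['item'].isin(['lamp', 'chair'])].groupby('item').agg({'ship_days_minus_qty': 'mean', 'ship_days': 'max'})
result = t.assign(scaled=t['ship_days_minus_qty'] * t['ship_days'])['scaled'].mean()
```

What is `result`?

add column ship_days_minus_qty = orders['ship_days'] - orders['qty']:
    item  qty store  ship_days  ship_days_minus_qty
0  chair   15    S3         13                   -2
1  chair   15    S2          9                   -6
2  chair    2    S4          4                    2
3  chair    2    S2         14                   12
4    fan   17    S4          1                  -16
5    fan   17    S2         14                   -3
6  chair    2    S2          6                    4
7   lamp   19    S5          1                  -18
8    fan   11    S5         13                    2
9   lamp   14    S5          5                   -9
filter rows where item in ['lamp', 'chair']:
    item  qty store  ship_days  ship_days_minus_qty
0  chair   15    S3         13                   -2
1  chair   15    S2          9                   -6
2  chair    2    S4          4                    2
3  chair    2    S2         14                   12
6  chair    2    S2          6                    4
7   lamp   19    S5          1                  -18
9   lamp   14    S5          5                   -9
group by item: mean(ship_days_minus_qty), max(ship_days):
       ship_days_minus_qty  ship_days
item                                 
chair                  2.0         14
lamp                 -13.5          5
add column scaled = t['ship_days_minus_qty'] * t['ship_days']:
       ship_days_minus_qty  ship_days  scaled
item                                         
chair                  2.0         14    28.0
lamp                 -13.5          5   -67.5
So mean() = -19.75.

-19.75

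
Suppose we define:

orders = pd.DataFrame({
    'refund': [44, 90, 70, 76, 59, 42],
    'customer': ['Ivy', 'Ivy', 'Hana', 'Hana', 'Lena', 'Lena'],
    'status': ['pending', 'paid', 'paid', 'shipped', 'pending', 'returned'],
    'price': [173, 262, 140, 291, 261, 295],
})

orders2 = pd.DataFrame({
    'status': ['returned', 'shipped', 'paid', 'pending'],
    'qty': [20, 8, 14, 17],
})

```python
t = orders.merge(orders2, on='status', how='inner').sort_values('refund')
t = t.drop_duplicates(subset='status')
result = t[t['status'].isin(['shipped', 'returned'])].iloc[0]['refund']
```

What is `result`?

42

merge on 'status' (how='inner') → 6 rows:
   refund customer    status  price  qty
0      44      Ivy   pending    173   17
1      90      Ivy      paid    262   14
2      70     Hana      paid    140   14
3      76     Hana   shipped    291    8
4      59     Lena   pending    261   17
5      42     Lena  returned    295   20
sort by refund:
   refund customer    status  price  qty
5      42     Lena  returned    295   20
0      44      Ivy   pending    173   17
4      59     Lena   pending    261   17
2      70     Hana      paid    140   14
3      76     Hana   shipped    291    8
1      90      Ivy      paid    262   14
drop duplicate status (keep=first):
   refund customer    status  price  qty
5      42     Lena  returned    295   20
0      44      Ivy   pending    173   17
2      70     Hana      paid    140   14
3      76     Hana   shipped    291    8
filter rows where status in ['shipped', 'returned']:
   refund customer    status  price  qty
5      42     Lena  returned    295   20
3      76     Hana   shipped    291    8
The value at position 0, column 'refund' is 42.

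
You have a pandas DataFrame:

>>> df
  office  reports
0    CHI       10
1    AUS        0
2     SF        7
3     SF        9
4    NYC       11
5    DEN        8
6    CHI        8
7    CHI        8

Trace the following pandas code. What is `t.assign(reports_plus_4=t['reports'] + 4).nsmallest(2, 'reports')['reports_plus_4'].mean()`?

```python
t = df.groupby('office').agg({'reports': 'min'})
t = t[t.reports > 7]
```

group by office, min of reports:
        reports
office         
AUS           0
CHI           8
DEN           8
NYC          11
SF            7
filter rows where reports > 7:
        reports
office         
CHI           8
DEN           8
NYC          11
add column reports_plus_4 = t['reports'] + 4:
        reports  reports_plus_4
office                         
CHI           8              12
DEN           8              12
NYC          11              15
take 2 rows with smallest reports:
        reports  reports_plus_4
office                         
CHI           8              12
DEN           8              12
Reading off the mean of column 'reports_plus_4', we get 12.0.

12.0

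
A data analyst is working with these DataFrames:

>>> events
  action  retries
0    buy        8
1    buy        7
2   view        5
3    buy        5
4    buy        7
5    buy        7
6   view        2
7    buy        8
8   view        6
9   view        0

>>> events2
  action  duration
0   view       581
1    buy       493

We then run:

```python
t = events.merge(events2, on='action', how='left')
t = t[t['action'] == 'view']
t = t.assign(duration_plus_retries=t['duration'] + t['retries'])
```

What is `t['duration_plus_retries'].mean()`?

584.25

merge on 'action' (how='left') → 10 rows:
  action  retries  duration
0    buy        8       493
1    buy        7       493
2   view        5       581
3    buy        5       493
4    buy        7       493
5    buy        7       493
6   view        2       581
7    buy        8       493
8   view        6       581
9   view        0       581
filter rows where action == 'view':
  action  retries  duration
2   view        5       581
6   view        2       581
8   view        6       581
9   view        0       581
add column duration_plus_retries = t['duration'] + t['retries']:
  action  retries  duration  duration_plus_retries
2   view        5       581                    586
6   view        2       581                    583
8   view        6       581                    587
9   view        0       581                    581
Finally, mean of column 'duration_plus_retries' = 584.25.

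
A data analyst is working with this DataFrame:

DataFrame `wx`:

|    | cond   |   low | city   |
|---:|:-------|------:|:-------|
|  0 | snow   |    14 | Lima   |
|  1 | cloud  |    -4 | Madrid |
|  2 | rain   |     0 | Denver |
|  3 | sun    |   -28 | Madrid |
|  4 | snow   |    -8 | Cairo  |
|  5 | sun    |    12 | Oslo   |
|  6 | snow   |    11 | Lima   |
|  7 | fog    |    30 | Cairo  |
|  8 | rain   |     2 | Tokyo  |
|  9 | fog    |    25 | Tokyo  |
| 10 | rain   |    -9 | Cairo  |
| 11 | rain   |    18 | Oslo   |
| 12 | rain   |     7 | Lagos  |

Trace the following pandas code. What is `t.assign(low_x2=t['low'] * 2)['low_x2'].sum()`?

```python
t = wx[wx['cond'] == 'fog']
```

filter rows where cond == 'fog':
  cond  low   city
7  fog   30  Cairo
9  fog   25  Tokyo
add column low_x2 = t['low'] * 2:
  cond  low   city  low_x2
7  fog   30  Cairo      60
9  fog   25  Tokyo      50
Finally, sum of column 'low_x2' = 110.

110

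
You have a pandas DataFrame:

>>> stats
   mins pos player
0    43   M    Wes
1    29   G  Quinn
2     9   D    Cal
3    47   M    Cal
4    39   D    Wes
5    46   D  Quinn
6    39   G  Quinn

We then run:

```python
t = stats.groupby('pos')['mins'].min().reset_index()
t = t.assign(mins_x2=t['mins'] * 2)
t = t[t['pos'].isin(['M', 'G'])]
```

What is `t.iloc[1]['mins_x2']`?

86

group by pos, min of mins:
pos
D     9
G    29
M    43
Name: mins, dtype: int64
reset_index():
  pos  mins
0   D     9
1   G    29
2   M    43
add column mins_x2 = t['mins'] * 2:
  pos  mins  mins_x2
0   D     9       18
1   G    29       58
2   M    43       86
filter rows where pos in ['M', 'G']:
  pos  mins  mins_x2
1   G    29       58
2   M    43       86
value at position 1, column 'mins_x2' → 86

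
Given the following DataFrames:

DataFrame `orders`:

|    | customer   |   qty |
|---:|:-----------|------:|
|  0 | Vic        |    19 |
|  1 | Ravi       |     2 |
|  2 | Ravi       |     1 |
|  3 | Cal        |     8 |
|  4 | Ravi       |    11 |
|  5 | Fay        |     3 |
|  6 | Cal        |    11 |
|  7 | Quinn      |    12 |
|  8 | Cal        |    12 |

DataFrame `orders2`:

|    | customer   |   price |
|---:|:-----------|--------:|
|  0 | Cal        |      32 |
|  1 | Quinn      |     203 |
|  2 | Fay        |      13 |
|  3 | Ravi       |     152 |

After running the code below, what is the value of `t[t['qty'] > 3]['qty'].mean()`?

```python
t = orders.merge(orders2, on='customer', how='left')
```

12.1666666667

merge on 'customer' (how='left') → 9 rows:
  customer  qty  price
0      Vic   19    NaN
1     Ravi    2  152.0
2     Ravi    1  152.0
3      Cal    8   32.0
4     Ravi   11  152.0
5      Fay    3   13.0
6      Cal   11   32.0
7    Quinn   12  203.0
8      Cal   12   32.0
filter rows where qty > 3:
  customer  qty  price
0      Vic   19    NaN
3      Cal    8   32.0
4     Ravi   11  152.0
6      Cal   11   32.0
7    Quinn   12  203.0
8      Cal   12   32.0
Finally, mean of column 'qty' = 12.1666666667.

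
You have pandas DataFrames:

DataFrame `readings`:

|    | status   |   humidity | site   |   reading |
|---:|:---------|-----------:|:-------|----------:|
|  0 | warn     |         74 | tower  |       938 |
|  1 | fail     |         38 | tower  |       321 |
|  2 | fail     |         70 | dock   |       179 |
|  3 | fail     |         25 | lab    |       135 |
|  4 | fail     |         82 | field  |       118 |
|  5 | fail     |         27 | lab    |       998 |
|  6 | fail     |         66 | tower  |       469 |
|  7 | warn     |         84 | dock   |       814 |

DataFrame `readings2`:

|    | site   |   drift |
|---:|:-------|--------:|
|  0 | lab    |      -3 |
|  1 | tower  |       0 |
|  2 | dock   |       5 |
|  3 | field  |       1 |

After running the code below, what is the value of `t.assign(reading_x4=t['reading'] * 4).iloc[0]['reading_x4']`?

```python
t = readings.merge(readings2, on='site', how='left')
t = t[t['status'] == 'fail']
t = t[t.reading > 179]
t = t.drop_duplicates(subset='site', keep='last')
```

3992

merge on 'site' (how='left') → 8 rows:
  status  humidity   site  reading  drift
0   warn        74  tower      938      0
1   fail        38  tower      321      0
2   fail        70   dock      179      5
3   fail        25    lab      135     -3
4   fail        82  field      118      1
5   fail        27    lab      998     -3
6   fail        66  tower      469      0
7   warn        84   dock      814      5
filter rows where status == 'fail':
  status  humidity   site  reading  drift
1   fail        38  tower      321      0
2   fail        70   dock      179      5
3   fail        25    lab      135     -3
4   fail        82  field      118      1
5   fail        27    lab      998     -3
6   fail        66  tower      469      0
filter rows where reading > 179:
  status  humidity   site  reading  drift
1   fail        38  tower      321      0
5   fail        27    lab      998     -3
6   fail        66  tower      469      0
drop duplicate site (keep=last):
  status  humidity   site  reading  drift
5   fail        27    lab      998     -3
6   fail        66  tower      469      0
add column reading_x4 = t['reading'] * 4:
  status  humidity   site  reading  drift  reading_x4
5   fail        27    lab      998     -3        3992
6   fail        66  tower      469      0        1876
Hence 3992.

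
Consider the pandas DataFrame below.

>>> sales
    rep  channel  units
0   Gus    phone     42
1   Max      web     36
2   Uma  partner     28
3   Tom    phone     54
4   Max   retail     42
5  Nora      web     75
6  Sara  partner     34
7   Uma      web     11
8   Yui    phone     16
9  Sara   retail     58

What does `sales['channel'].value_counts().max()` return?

3

value_counts of channel:
channel
phone      3
web        3
partner    2
retail     2
Name: count, dtype: int64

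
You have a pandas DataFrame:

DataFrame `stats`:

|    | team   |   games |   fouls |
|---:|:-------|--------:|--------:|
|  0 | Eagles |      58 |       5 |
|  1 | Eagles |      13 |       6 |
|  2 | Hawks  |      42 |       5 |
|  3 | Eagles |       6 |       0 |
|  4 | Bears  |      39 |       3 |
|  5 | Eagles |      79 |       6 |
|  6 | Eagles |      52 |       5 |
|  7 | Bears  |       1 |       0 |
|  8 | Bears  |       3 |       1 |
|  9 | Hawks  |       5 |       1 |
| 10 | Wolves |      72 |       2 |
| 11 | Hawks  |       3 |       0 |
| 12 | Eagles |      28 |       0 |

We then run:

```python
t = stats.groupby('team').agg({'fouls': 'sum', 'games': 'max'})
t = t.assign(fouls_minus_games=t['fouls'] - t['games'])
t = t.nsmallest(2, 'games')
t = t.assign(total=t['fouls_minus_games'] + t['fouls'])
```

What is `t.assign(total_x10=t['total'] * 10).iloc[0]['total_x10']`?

group by team: sum(fouls), max(games):
        fouls  games
team                
Bears       4     39
Eagles     22     79
Hawks       6     42
Wolves      2     72
add column fouls_minus_games = t['fouls'] - t['games']:
        fouls  games  fouls_minus_games
team                                   
Bears       4     39                -35
Eagles     22     79                -57
Hawks       6     42                -36
Wolves      2     72                -70
take 2 rows with smallest games:
       fouls  games  fouls_minus_games
team                                  
Bears      4     39                -35
Hawks      6     42                -36
add column total = t['fouls_minus_games'] + t['fouls']:
       fouls  games  fouls_minus_games  total
team                                         
Bears      4     39                -35    -31
Hawks      6     42                -36    -30
add column total_x10 = t['total'] * 10:
       fouls  games  fouls_minus_games  total  total_x10
team                                                    
Bears      4     39                -35    -31       -310
Hawks      6     42                -36    -30       -300
Reading off the value at position 0, column 'total_x10', we get -310.

-310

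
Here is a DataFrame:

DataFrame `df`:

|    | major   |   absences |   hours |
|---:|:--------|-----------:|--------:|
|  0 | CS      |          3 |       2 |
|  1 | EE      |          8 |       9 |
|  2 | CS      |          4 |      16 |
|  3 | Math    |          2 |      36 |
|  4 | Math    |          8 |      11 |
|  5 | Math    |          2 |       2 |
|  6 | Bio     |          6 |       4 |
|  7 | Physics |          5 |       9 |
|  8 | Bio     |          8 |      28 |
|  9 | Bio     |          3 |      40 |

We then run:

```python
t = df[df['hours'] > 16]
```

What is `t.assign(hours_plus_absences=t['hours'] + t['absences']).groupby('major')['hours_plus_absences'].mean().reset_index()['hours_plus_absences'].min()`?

filter rows where hours > 16:
  major  absences  hours
3  Math         2     36
8   Bio         8     28
9   Bio         3     40
add column hours_plus_absences = t['hours'] + t['absences']:
  major  absences  hours  hours_plus_absences
3  Math         2     36                   38
8   Bio         8     28                   36
9   Bio         3     40                   43
group by major, mean of hours_plus_absences:
major
Bio     39.5
Math    38.0
Name: hours_plus_absences, dtype: float64
reset_index():
  major  hours_plus_absences
0   Bio                 39.5
1  Math                 38.0
Taking the min of column 'hours_plus_absences' gives 38.0.

38.0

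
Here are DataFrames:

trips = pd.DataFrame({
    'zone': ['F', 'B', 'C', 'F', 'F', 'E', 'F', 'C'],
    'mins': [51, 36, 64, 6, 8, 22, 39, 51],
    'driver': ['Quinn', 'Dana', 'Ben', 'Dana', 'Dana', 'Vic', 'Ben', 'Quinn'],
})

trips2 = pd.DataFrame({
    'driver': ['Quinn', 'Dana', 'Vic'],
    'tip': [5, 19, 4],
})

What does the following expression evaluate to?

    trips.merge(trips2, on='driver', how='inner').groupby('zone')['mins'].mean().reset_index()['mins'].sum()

130.666666667

merge on 'driver' (how='inner') → 6 rows:
  zone  mins driver  tip
0    F    51  Quinn    5
1    B    36   Dana   19
2    F     6   Dana   19
3    F     8   Dana   19
4    E    22    Vic    4
5    C    51  Quinn    5
group by zone, mean of mins:
zone
B    36.000000
C    51.000000
E    22.000000
F    21.666667
Name: mins, dtype: float64
reset_index():
  zone       mins
0    B  36.000000
1    C  51.000000
2    E  22.000000
3    F  21.666667
sum of column 'mins' → 130.666666667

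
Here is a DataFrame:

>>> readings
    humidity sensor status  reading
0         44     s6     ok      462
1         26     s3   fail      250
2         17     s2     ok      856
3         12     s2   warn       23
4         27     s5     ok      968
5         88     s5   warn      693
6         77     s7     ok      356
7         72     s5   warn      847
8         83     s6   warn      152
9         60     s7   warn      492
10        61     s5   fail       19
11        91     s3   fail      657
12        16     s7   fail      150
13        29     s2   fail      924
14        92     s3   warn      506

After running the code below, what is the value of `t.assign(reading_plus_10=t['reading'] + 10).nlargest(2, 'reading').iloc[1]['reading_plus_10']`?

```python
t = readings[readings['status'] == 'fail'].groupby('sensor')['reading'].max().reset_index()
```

667

filter rows where status == 'fail':
    humidity sensor status  reading
1         26     s3   fail      250
10        61     s5   fail       19
11        91     s3   fail      657
12        16     s7   fail      150
13        29     s2   fail      924
group by sensor, max of reading:
sensor
s2    924
s3    657
s5     19
s7    150
Name: reading, dtype: int64
reset_index():
  sensor  reading
0     s2      924
1     s3      657
2     s5       19
3     s7      150
add column reading_plus_10 = t['reading'] + 10:
  sensor  reading  reading_plus_10
0     s2      924              934
1     s3      657              667
2     s5       19               29
3     s7      150              160
take 2 rows with largest reading:
  sensor  reading  reading_plus_10
0     s2      924              934
1     s3      657              667
So iloc[1]['reading_plus_10'] = 667.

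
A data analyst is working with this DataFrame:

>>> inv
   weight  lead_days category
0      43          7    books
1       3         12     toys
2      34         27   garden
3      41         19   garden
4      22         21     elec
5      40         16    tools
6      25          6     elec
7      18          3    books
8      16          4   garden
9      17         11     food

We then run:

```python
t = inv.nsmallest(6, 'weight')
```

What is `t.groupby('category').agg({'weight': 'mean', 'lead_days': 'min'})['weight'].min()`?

3.0

take 6 rows with smallest weight:
   weight  lead_days category
1       3         12     toys
8      16          4   garden
9      17         11     food
7      18          3    books
4      22         21     elec
6      25          6     elec
group by category: mean(weight), min(lead_days):
          weight  lead_days
category                   
books       18.0          3
elec        23.5          6
food        17.0         11
garden      16.0          4
toys         3.0         12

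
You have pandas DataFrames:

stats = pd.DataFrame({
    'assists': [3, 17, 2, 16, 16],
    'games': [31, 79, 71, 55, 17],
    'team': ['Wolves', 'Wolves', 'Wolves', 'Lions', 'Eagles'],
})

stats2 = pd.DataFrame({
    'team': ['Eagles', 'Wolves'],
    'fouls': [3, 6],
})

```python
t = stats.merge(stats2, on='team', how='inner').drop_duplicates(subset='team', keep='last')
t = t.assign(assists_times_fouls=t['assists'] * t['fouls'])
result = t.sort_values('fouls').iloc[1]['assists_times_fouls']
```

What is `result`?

12

merge on 'team' (how='inner') → 4 rows:
   assists  games    team  fouls
0        3     31  Wolves      6
1       17     79  Wolves      6
2        2     71  Wolves      6
3       16     17  Eagles      3
drop duplicate team (keep=last):
   assists  games    team  fouls
2        2     71  Wolves      6
3       16     17  Eagles      3
add column assists_times_fouls = t['assists'] * t['fouls']:
   assists  games    team  fouls  assists_times_fouls
2        2     71  Wolves      6                   12
3       16     17  Eagles      3                   48
sort by fouls:
   assists  games    team  fouls  assists_times_fouls
3       16     17  Eagles      3                   48
2        2     71  Wolves      6                   12
Taking the value at position 1, column 'assists_times_fouls' gives 12.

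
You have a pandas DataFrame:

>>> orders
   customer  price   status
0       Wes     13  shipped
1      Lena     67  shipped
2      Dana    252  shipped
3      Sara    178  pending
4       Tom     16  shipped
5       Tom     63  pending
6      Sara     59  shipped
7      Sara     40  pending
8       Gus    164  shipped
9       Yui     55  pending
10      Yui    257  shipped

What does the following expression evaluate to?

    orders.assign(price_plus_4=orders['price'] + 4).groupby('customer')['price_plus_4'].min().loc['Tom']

add column price_plus_4 = orders['price'] + 4:
   customer  price   status  price_plus_4
0       Wes     13  shipped            17
1      Lena     67  shipped            71
2      Dana    252  shipped           256
3      Sara    178  pending           182
4       Tom     16  shipped            20
5       Tom     63  pending            67
6      Sara     59  shipped            63
7      Sara     40  pending            44
8       Gus    164  shipped           168
9       Yui     55  pending            59
10      Yui    257  shipped           261
group by customer, min of price_plus_4:
customer
Dana    256
Gus     168
Lena     71
Sara     44
Tom      20
Wes      17
Yui      59
Name: price_plus_4, dtype: int64
Finally, value at index 'Tom' = 20.

20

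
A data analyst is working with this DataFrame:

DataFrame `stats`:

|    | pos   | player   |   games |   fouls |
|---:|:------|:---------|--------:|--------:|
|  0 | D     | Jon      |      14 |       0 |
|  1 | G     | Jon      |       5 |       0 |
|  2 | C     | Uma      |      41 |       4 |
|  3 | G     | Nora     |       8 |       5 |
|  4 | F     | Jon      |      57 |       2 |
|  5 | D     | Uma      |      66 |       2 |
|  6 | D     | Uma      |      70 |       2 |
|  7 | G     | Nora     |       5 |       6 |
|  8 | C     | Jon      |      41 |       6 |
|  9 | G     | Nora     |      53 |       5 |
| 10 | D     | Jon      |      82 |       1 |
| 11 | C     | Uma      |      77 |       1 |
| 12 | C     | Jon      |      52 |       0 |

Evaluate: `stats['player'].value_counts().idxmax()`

Jon

value_counts of player:
player
Jon     6
Uma     4
Nora    3
Name: count, dtype: int64
So idxmax() = Jon.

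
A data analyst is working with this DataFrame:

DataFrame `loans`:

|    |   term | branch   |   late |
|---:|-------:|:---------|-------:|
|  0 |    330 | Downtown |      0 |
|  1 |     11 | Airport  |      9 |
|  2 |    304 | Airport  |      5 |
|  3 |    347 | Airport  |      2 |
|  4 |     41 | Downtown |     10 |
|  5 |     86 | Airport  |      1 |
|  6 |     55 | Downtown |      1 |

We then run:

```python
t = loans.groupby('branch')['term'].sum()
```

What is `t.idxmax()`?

Airport

group by branch, sum of term:
branch
Airport     748
Downtown    426
Name: term, dtype: int64
label with the largest value → Airport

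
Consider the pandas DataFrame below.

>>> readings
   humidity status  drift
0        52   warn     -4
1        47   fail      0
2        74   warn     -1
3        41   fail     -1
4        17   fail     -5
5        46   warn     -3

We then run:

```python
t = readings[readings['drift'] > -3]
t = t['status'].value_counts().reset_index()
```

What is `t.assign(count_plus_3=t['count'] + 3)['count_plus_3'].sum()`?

filter rows where drift > -3:
   humidity status  drift
1        47   fail      0
2        74   warn     -1
3        41   fail     -1
value_counts of status:
status
fail    2
warn    1
Name: count, dtype: int64
reset_index():
  status  count
0   fail      2
1   warn      1
add column count_plus_3 = t['count'] + 3:
  status  count  count_plus_3
0   fail      2             5
1   warn      1             4
Hence 9.

9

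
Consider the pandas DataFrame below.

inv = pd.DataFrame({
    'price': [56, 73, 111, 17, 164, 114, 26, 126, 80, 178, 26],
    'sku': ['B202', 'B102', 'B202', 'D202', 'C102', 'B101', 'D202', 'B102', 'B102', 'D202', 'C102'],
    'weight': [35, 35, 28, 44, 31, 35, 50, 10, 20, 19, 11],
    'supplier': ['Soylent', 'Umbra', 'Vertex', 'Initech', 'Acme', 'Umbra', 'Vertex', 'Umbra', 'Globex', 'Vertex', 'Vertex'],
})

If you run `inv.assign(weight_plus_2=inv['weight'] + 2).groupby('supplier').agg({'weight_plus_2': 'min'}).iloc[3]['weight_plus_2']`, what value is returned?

37

add column weight_plus_2 = inv['weight'] + 2:
    price   sku  weight supplier  weight_plus_2
0      56  B202      35  Soylent             37
1      73  B102      35    Umbra             37
2     111  B202      28   Vertex             30
3      17  D202      44  Initech             46
4     164  C102      31     Acme             33
5     114  B101      35    Umbra             37
6      26  D202      50   Vertex             52
7     126  B102      10    Umbra             12
8      80  B102      20   Globex             22
9     178  D202      19   Vertex             21
10     26  C102      11   Vertex             13
group by supplier, min of weight_plus_2:
          weight_plus_2
supplier               
Acme                 33
Globex               22
Initech              46
Soylent              37
Umbra                12
Vertex               13
value at position 3, column 'weight_plus_2' → 37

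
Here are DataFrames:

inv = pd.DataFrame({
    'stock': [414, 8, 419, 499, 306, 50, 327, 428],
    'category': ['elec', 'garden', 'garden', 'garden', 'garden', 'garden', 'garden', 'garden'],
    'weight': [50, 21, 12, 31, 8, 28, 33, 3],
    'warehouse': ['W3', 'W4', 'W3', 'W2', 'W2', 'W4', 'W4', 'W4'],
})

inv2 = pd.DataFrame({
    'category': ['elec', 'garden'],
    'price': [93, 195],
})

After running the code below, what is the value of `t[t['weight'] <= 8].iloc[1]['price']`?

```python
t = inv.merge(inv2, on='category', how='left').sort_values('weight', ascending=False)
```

195

merge on 'category' (how='left') → 8 rows:
   stock category  weight warehouse  price
0    414     elec      50        W3     93
1      8   garden      21        W4    195
2    419   garden      12        W3    195
3    499   garden      31        W2    195
4    306   garden       8        W2    195
5     50   garden      28        W4    195
6    327   garden      33        W4    195
7    428   garden       3        W4    195
sort by weight descending:
   stock category  weight warehouse  price
0    414     elec      50        W3     93
6    327   garden      33        W4    195
3    499   garden      31        W2    195
5     50   garden      28        W4    195
1      8   garden      21        W4    195
2    419   garden      12        W3    195
4    306   garden       8        W2    195
7    428   garden       3        W4    195
filter rows where weight <= 8:
   stock category  weight warehouse  price
4    306   garden       8        W2    195
7    428   garden       3        W4    195
value at position 1, column 'price' → 195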